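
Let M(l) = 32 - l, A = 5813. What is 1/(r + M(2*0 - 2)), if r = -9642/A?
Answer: 5813/188000 ≈ 0.030920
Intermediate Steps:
r = -9642/5813 ≈ -1.6587
1/(r + M(2*0 - 2)) = 1/(-9642/5813 + (32 - (2*0 - 2))) = 1/(-9642/5813 + (32 - (0 - 2))) = 1/(-9642/5813 + (32 - 1*(-2))) = 1/(-9642/5813 + (32 + 2)) = 1/(-9642/5813 + 34) = 1/(188000/5813) = 5813/188000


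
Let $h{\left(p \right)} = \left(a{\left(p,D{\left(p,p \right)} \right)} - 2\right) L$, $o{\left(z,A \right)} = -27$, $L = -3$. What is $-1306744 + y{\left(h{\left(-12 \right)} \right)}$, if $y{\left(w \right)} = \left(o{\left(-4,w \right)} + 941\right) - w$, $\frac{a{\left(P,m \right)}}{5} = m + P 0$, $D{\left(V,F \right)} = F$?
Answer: $-1306016$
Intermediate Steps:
$a{\left(P,m \right)} = 5 m$ ($a{\left(P,m \right)} = 5 \left(m + P 0\right) = 5 \left(m + 0\right) = 5 m$)
$h{\left(p \right)} = 6 - 15 p$ ($h{\left(p \right)} = \left(5 p - 2\right) \left(-3\right) = \left(-2 + 5 p\right) \left(-3\right) = 6 - 15 p$)
$y{\left(w \right)} = 914 - w$ ($y{\left(w \right)} = \left(-27 + 941\right) - w = 914 - w$)
$-1306744 + y{\left(h{\left(-12 \right)} \right)} = -1306744 + \left(914 - \left(6 - -180\right)\right) = -1306744 + \left(914 - \left(6 + 180\right)\right) = -1306744 + \left(914 - 186\right) = -1306744 + 728 = -1306016$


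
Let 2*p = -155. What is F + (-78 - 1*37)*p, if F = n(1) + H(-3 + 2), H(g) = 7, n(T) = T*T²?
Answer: 17841/2 ≈ 8920.5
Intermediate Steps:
n(T) = T³
p = -155/2 (p = (½)*(-155) = -155/2 ≈ -77.500)
F = 8 (F = 1³ + 7 = 1 + 7 = 8)
F + (-78 - 1*37)*p = 8 + (-78 - 1*37)*(-155/2) = 8 + (-78 - 37)*(-155/2) = 8 - 115*(-155/2) = 8 + 17825/2 = 17841/2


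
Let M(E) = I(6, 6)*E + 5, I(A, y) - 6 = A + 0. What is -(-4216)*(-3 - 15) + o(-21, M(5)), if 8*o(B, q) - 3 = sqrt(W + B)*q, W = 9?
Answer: -607101/8 + 65*I*sqrt(3)/4 ≈ -75888.0 + 28.146*I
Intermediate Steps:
I(A, y) = 6 + A (I(A, y) = 6 + (A + 0) = 6 + A)
M(E) = 5 + 12*E (M(E) = (6 + 6)*E + 5 = 12*E + 5 = 5 + 12*E)
o(B, q) = 3/8 + q*sqrt(9 + B)/8 (o(B, q) = 3/8 + (sqrt(9 + B)*q)/8 = 3/8 + (q*sqrt(9 + B))/8 = 3/8 + q*sqrt(9 + B)/8)
-(-4216)*(-3 - 15) + o(-21, M(5)) = -(-4216)*(-3 - 15) + (3/8 + (5 + 12*5)*sqrt(9 - 21)/8) = -(-4216)*(-18) + (3/8 + (5 + 60)*sqrt(-12)/8) = -527*144 + (3/8 + (1/8)*65*(2*I*sqrt(3))) = -75888 + (3/8 + 65*I*sqrt(3)/4) = -607101/8 + 65*I*sqrt(3)/4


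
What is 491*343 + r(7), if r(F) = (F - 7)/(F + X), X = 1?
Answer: 168413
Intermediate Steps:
r(F) = (-7 + F)/(1 + F) (r(F) = (F - 7)/(F + 1) = (-7 + F)/(1 + F))
491*343 + r(7) = 491*343 + (-7 + 7)/(1 + 7) = 168413 + 0/8 = 168413 + (⅛)*0 = 168413 + 0 = 168413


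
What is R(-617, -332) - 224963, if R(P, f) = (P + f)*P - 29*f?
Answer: 370198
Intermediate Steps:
R(P, f) = -29*f + P*(P + f) (R(P, f) = P*(P + f) - 29*f = -29*f + P*(P + f))
R(-617, -332) - 224963 = ((-617)² - 29*(-332) - 617*(-332)) - 224963 = (380689 + 9628 + 204844) - 224963 = 595161 - 224963 = 370198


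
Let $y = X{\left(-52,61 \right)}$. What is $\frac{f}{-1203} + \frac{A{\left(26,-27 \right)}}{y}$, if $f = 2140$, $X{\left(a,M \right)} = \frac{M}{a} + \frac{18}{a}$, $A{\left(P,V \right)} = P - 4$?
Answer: $- \frac{1545292}{95037} \approx -16.26$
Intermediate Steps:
$A{\left(P,V \right)} = -4 + P$ ($A{\left(P,V \right)} = P - 4 = -4 + P$)
$X{\left(a,M \right)} = \frac{18}{a} + \frac{M}{a}$
$y = - \frac{79}{52}$ ($y = \frac{18 + 61}{-52} = \left(- \frac{1}{52}\right) 79 = - \frac{79}{52} \approx -1.5192$)
$\frac{f}{-1203} + \frac{A{\left(26,-27 \right)}}{y} = \frac{2140}{-1203} + \frac{-4 + 26}{- \frac{79}{52}} = 2140 \left(- \frac{1}{1203}\right) + 22 \left(- \frac{52}{79}\right) = - \frac{2140}{1203} - \frac{1144}{79} = - \frac{1545292}{95037}$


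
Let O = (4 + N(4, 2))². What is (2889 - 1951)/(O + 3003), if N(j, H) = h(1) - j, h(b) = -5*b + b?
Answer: 938/3019 ≈ 0.31070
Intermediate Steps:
h(b) = -4*b
N(j, H) = -4 - j (N(j, H) = -4*1 - j = -4 - j)
O = 16 (O = (4 + (-4 - 1*4))² = (4 + (-4 - 4))² = (4 - 8)² = (-4)² = 16)
(2889 - 1951)/(O + 3003) = (2889 - 1951)/(16 + 3003) = 938/3019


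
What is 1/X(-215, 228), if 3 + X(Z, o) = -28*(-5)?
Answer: 1/137 ≈ 0.0072993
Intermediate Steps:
X(Z, o) = 137 (X(Z, o) = -3 - 28*(-5) = -3 + 140 = 137)
1/X(-215, 228) = 1/137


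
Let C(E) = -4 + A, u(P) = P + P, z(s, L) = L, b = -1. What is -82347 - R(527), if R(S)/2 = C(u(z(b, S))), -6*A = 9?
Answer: -82336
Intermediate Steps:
A = -3/2 (A = -⅙*9 = -3/2 ≈ -1.5000)
u(P) = 2*P
C(E) = -11/2 (C(E) = -4 - 3/2 = -11/2)
R(S) = -11 (R(S) = 2*(-11/2) = -11)
-82347 - R(527) = -82347 - 1*(-11) = -82347 + 11 = -82336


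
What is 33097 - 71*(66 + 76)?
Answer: 23015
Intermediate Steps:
33097 - 71*(66 + 76) = 33097 - 71*142 = 33097 - 1*10082 = 33097 - 10082 = 23015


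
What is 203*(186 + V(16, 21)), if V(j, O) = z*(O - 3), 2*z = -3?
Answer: 32277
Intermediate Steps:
z = -3/2 (z = (½)*(-3) = -3/2 ≈ -1.5000)
V(j, O) = 9/2 - 3*O/2 (V(j, O) = -3*(O - 3)/2 = -3*(-3 + O)/2 = 9/2 - 3*O/2)
203*(186 + V(16, 21)) = 203*(186 + (9/2 - 3/2*21)) = 203*(186 + (9/2 - 63/2)) = 203*(186 - 27) = 203*159 = 32277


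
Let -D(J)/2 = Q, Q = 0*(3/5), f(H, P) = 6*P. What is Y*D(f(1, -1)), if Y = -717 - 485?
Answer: 0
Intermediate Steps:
Q = 0 (Q = 0*(3*(⅕)) = 0*(⅗) = 0)
Y = -1202
D(J) = 0 (D(J) = -2*0 = 0)
Y*D(f(1, -1)) = -1202*0 = 0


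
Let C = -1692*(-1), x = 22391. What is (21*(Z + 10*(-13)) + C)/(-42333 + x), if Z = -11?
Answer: 1269/19942 ≈ 0.063635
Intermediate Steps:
C = 1692
(21*(Z + 10*(-13)) + C)/(-42333 + x) = (21*(-11 + 10*(-13)) + 1692)/(-42333 + 22391) = (21*(-11 - 130) + 1692)/(-19942) = (21*(-141) + 1692)*(-1/19942) = (-2961 + 1692)*(-1/19942) = -1269*(-1/19942) = 1269/19942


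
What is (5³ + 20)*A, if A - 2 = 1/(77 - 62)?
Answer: 899/3 ≈ 299.67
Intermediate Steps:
A = 31/15 (A = 2 + 1/(77 - 62) = 2 + 1/15 = 31/15 ≈ 2.0667)
(5³ + 20)*A = (5³ + 20)*(31/15) = (125 + 20)*(31/15) = 145*(31/15) = 899/3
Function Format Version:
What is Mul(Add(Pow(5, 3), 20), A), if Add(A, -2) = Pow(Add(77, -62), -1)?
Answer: Rational(899, 3) ≈ 299.67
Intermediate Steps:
A = Rational(31, 15) (A = Add(2, Pow(Add(77, -62), -1)) = Add(2, Pow(15, -1)) = Add(2, Rational(1, 15)) = Rational(31, 15) ≈ 2.0667)
Mul(Add(Pow(5, 3), 20), A) = Mul(Add(Pow(5, 3), 20), Rational(31, 15)) = Mul(Add(125, 20), Rational(31, 15)) = Mul(145, Rational(31, 15)) = Rational(899, 3)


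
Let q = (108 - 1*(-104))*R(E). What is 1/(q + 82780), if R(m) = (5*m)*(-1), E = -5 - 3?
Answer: 1/91260 ≈ 1.0958e-5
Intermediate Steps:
E = -8
R(m) = -5*m
q = 8480 (q = (108 - 1*(-104))*(-5*(-8)) = (108 + 104)*40 = 212*40 = 8480)
1/(q + 82780) = 1/(8480 + 82780) = 1/91260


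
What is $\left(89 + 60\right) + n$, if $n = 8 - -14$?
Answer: $171$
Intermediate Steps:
$n = 22$ ($n = 8 + 14 = 22$)
$\left(89 + 60\right) + n = \left(89 + 60\right) + 22 = 149 + 22 = 171$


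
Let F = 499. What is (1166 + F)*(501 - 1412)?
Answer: -1516815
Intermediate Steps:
(1166 + F)*(501 - 1412) = (1166 + 499)*(501 - 1412) = 1665*(-911) = -1516815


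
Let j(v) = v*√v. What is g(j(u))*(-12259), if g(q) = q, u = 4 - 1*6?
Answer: 24518*I*√2 ≈ 34674.0*I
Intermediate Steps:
u = -2 (u = 4 - 6 = -2)
j(v) = v^(3/2)
g(j(u))*(-12259) = (-2)^(3/2)*(-12259) = -2*I*√2*(-12259) = 24518*I*√2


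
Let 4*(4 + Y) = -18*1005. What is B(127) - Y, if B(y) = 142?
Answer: 9337/2 ≈ 4668.5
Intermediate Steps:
Y = -9053/2 (Y = -4 + (-18*1005)/4 = -4 + (¼)*(-18090) = -4 - 9045/2 = -9053/2 ≈ -4526.5)
B(127) - Y = 142 - 1*(-9053/2) = 142 + 9053/2 = 9337/2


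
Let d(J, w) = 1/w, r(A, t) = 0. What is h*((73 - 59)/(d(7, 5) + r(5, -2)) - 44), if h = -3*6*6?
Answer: -2808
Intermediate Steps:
h = -108 (h = -18*6 = -108)
h*((73 - 59)/(d(7, 5) + r(5, -2)) - 44) = -108*((73 - 59)/(1/5 + 0) - 44) = -108*(14/(1/5 + 0) - 44) = -108*(14/(1/5) - 44) = -108*(14*5 - 44) = -108*(70 - 44) = -108*26 = -2808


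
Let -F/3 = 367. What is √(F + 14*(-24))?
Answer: I*√1437 ≈ 37.908*I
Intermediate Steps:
F = -1101 (F = -3*367 = -1101)
√(F + 14*(-24)) = √(-1101 + 14*(-24)) = √(-1101 - 336) = √(-1437) = I*√1437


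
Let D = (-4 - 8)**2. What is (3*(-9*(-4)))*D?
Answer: 15552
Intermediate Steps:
D = 144 (D = (-12)**2 = 144)
(3*(-9*(-4)))*D = (3*(-9*(-4)))*144 = (3*36)*144 = 108*144 = 15552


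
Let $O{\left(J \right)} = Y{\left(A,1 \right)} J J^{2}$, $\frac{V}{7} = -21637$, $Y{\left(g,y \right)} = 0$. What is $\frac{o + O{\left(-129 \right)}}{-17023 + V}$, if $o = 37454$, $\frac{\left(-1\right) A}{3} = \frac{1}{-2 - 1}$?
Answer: $- \frac{307}{1381} \approx -0.2223$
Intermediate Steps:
$A = 1$ ($A = - \frac{3}{-2 - 1} = - \frac{3}{-3} = \left(-3\right) \left(- \frac{1}{3}\right) = 1$)
$V = -151459$ ($V = 7 \left(-21637\right) = -151459$)
$O{\left(J \right)} = 0$ ($O{\left(J \right)} = 0 J J^{2} = 0 J^{2} = 0$)
$\frac{o + O{\left(-129 \right)}}{-17023 + V} = \frac{37454 + 0}{-17023 - 151459} = \frac{37454}{-168482} = 37454 \left(- \frac{1}{168482}\right) = - \frac{307}{1381}$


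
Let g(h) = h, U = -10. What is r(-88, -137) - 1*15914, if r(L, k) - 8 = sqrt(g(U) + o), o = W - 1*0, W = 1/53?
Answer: -15906 + 23*I*sqrt(53)/53 ≈ -15906.0 + 3.1593*I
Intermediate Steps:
W = 1/53 ≈ 0.018868
o = 1/53 (o = 1/53 - 1*0 = 1/53 + 0 = 1/53 ≈ 0.018868)
r(L, k) = 8 + 23*I*sqrt(53)/53 (r(L, k) = 8 + sqrt(-10 + 1/53) = 8 + sqrt(-529/53) = 8 + 23*I*sqrt(53)/53)
r(-88, -137) - 1*15914 = (8 + 23*I*sqrt(53)/53) - 1*15914 = (8 + 23*I*sqrt(53)/53) - 15914 = -15906 + 23*I*sqrt(53)/53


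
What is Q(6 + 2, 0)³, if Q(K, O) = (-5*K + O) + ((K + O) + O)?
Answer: -32768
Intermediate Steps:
Q(K, O) = -4*K + 3*O (Q(K, O) = (O - 5*K) + (K + 2*O) = -4*K + 3*O)
Q(6 + 2, 0)³ = (-4*(6 + 2) + 3*0)³ = (-4*8 + 0)³ = (-32 + 0)³ = (-32)³ = -32768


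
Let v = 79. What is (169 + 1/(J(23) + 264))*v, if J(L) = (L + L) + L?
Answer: 4445962/333 ≈ 13351.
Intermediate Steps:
J(L) = 3*L (J(L) = 2*L + L = 3*L)
(169 + 1/(J(23) + 264))*v = (169 + 1/(3*23 + 264))*79 = (169 + 1/(69 + 264))*79 = (169 + 1/333)*79 = (56278/333)*79 = 4445962/333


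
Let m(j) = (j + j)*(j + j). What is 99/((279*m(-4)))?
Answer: 11/1984 ≈ 0.0055444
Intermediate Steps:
m(j) = 4*j² (m(j) = (2*j)*(2*j) = 4*j²)
99/((279*m(-4))) = 99/((279*(4*(-4)²))) = 99/((279*(4*16))) = 99/((279*64)) = 99/17856 = 99*(1/17856) = 11/1984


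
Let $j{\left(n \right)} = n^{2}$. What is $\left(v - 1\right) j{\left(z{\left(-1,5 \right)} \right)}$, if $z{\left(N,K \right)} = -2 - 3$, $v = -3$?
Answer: $-100$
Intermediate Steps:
$z{\left(N,K \right)} = -5$ ($z{\left(N,K \right)} = -2 - 3 = -5$)
$\left(v - 1\right) j{\left(z{\left(-1,5 \right)} \right)} = \left(-3 - 1\right) \left(-5\right)^{2} = \left(-4\right) 25 = -100$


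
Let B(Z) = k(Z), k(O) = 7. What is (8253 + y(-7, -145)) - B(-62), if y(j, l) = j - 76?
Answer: 8163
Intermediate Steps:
y(j, l) = -76 + j
B(Z) = 7
(8253 + y(-7, -145)) - B(-62) = (8253 + (-76 - 7)) - 1*7 = (8253 - 83) - 7 = 8170 - 7 = 8163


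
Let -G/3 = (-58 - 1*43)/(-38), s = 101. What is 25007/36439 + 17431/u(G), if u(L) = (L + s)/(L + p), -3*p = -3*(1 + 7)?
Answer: 723567954/128811865 ≈ 5.6172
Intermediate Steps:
G = -303/38 (G = -3*(-58 - 1*43)/(-38) = -3*(-58 - 43)*(-1)/38 = -(-303)*(-1)/38 = -3*101/38 = -303/38 ≈ -7.9737)
p = 8 (p = -(-1)*(1 + 7) = -(-1)*8 = -⅓*(-24) = 8)
u(L) = (101 + L)/(8 + L) (u(L) = (L + 101)/(L + 8) = (101 + L)/(8 + L))
25007/36439 + 17431/u(G) = 25007/36439 + 17431/(((101 - 303/38)/(8 - 303/38))) = 25007*(1/36439) + 17431/(((3535/38)/(1/38))) = 25007/36439 + 17431/((38*(3535/38))) = 25007/36439 + 17431/3535 = 723567954/128811865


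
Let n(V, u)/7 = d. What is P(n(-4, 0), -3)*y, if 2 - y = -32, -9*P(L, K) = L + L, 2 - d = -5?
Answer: -3332/9 ≈ -370.22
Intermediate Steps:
d = 7 (d = 2 - 1*(-5) = 2 + 5 = 7)
n(V, u) = 49 (n(V, u) = 7*7 = 49)
P(L, K) = -2*L/9 (P(L, K) = -(L + L)/9 = -2*L/9)
y = 34 (y = 2 - 1*(-32) = 2 + 32 = 34)
P(n(-4, 0), -3)*y = -2/9*49*34 = -98/9*34 = -3332/9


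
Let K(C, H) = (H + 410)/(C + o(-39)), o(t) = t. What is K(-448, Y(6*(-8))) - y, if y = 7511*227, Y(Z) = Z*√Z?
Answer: -830333949/487 + 192*I*√3/487 ≈ -1.705e+6 + 0.68286*I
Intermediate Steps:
Y(Z) = Z^(3/2)
y = 1704997
K(C, H) = (410 + H)/(-39 + C) (K(C, H) = (H + 410)/(C - 39) = (410 + H)/(-39 + C))
K(-448, Y(6*(-8))) - y = (410 + (6*(-8))^(3/2))/(-39 - 448) - 1*1704997 = (410 + (-48)^(3/2))/(-487) - 1704997 = -(410 - 192*I*√3)/487 - 1704997 = (-410/487 + 192*I*√3/487) - 1704997 = -830333949/487 + 192*I*√3/487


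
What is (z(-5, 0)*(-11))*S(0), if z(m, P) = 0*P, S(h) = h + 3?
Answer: 0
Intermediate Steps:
S(h) = 3 + h
z(m, P) = 0
(z(-5, 0)*(-11))*S(0) = (0*(-11))*(3 + 0) = 0*3 = 0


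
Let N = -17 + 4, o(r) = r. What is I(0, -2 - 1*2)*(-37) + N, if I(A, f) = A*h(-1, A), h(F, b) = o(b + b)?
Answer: -13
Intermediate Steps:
h(F, b) = 2*b (h(F, b) = b + b = 2*b)
N = -13
I(A, f) = 2*A**2 (I(A, f) = A*(2*A) = 2*A**2)
I(0, -2 - 1*2)*(-37) + N = (2*0**2)*(-37) - 13 = (2*0)*(-37) - 13 = 0*(-37) - 13 = 0 - 13 = -13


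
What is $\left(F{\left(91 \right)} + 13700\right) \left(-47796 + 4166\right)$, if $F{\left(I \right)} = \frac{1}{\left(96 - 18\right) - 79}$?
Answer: $-597687370$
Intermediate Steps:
$F{\left(I \right)} = -1$ ($F{\left(I \right)} = \frac{1}{\left(96 - 18\right) - 79} = \frac{1}{78 - 79} = \frac{1}{-1} = -1$)
$\left(F{\left(91 \right)} + 13700\right) \left(-47796 + 4166\right) = \left(-1 + 13700\right) \left(-47796 + 4166\right) = 13699 \left(-43630\right) = -597687370$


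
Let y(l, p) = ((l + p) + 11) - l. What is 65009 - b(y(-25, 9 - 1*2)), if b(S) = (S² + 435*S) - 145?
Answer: 57000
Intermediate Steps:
y(l, p) = 11 + p (y(l, p) = (11 + l + p) - l = 11 + p)
b(S) = -145 + S² + 435*S
65009 - b(y(-25, 9 - 1*2)) = 65009 - (-145 + (11 + (9 - 1*2))² + 435*(11 + (9 - 1*2))) = 65009 - (-145 + (11 + (9 - 2))² + 435*(11 + (9 - 2))) = 65009 - (-145 + (11 + 7)² + 435*(11 + 7)) = 65009 - (-145 + 18² + 435*18) = 65009 - (-145 + 324 + 7830) = 65009 - 1*8009 = 65009 - 8009 = 57000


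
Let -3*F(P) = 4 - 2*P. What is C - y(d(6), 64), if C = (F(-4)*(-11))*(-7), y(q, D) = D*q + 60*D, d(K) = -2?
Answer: -4020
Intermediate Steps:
y(q, D) = 60*D + D*q
F(P) = -4/3 + 2*P/3 (F(P) = -(4 - 2*P)/3 = -4/3 + 2*P/3)
C = -308 (C = ((-4/3 + (2/3)*(-4))*(-11))*(-7) = ((-4/3 - 8/3)*(-11))*(-7) = -4*(-11)*(-7) = 44*(-7) = -308)
C - y(d(6), 64) = -308 - 64*(60 - 2) = -308 - 64*58 = -308 - 1*3712 = -308 - 3712 = -4020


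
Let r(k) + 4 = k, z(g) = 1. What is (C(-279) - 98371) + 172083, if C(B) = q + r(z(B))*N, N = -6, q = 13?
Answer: 73743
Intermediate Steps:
r(k) = -4 + k
C(B) = 31 (C(B) = 13 + (-4 + 1)*(-6) = 13 - 3*(-6) = 13 + 18 = 31)
(C(-279) - 98371) + 172083 = (31 - 98371) + 172083 = -98340 + 172083 = 73743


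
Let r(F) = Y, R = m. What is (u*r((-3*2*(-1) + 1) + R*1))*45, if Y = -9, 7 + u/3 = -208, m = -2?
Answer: 261225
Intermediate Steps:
u = -645 (u = -21 + 3*(-208) = -21 - 624 = -645)
R = -2
r(F) = -9
(u*r((-3*2*(-1) + 1) + R*1))*45 = -645*(-9)*45 = 5805*45 = 261225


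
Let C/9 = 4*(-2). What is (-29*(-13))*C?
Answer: -27144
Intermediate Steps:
C = -72 (C = 9*(4*(-2)) = 9*(-8) = -72)
(-29*(-13))*C = -29*(-13)*(-72) = 377*(-72) = -27144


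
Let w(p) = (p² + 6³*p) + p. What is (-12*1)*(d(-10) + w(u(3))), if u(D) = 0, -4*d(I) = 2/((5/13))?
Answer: 78/5 ≈ 15.600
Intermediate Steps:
d(I) = -13/10 (d(I) = -1/(2*(5/13)) = -1/(2*(5*(1/13))) = -1/(2*5/13) = -13/(2*5) = -¼*26/5 = -13/10)
w(p) = p² + 217*p (w(p) = (p² + 216*p) + p = p² + 217*p)
(-12*1)*(d(-10) + w(u(3))) = (-12*1)*(-13/10 + 0*(217 + 0)) = -12*(-13/10 + 0*217) = -12*(-13/10 + 0) = -12*(-13/10) = 78/5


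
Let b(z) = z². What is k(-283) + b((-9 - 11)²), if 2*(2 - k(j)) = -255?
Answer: 320259/2 ≈ 1.6013e+5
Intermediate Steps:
k(j) = 259/2 (k(j) = 2 - ½*(-255) = 2 + 255/2 = 259/2)
k(-283) + b((-9 - 11)²) = 259/2 + ((-9 - 11)²)² = 259/2 + ((-20)²)² = 259/2 + 400² = 259/2 + 160000 = 320259/2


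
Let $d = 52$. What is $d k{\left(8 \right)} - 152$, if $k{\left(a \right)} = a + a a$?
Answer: $3592$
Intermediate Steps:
$k{\left(a \right)} = a + a^{2}$
$d k{\left(8 \right)} - 152 = 52 \cdot 8 \left(1 + 8\right) - 152 = 52 \cdot 8 \cdot 9 - 152 = 52 \cdot 72 - 152 = 3744 - 152 = 3592$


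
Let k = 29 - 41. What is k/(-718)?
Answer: 6/359 ≈ 0.016713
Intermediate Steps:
k = -12
k/(-718) = -12/(-718) = -1/718*(-12) = 6/359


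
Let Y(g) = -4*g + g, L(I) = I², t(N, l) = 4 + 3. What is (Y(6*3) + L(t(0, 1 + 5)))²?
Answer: 25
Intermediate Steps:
t(N, l) = 7
Y(g) = -3*g
(Y(6*3) + L(t(0, 1 + 5)))² = (-18*3 + 7²)² = (-3*18 + 49)² = (-54 + 49)² = (-5)² = 25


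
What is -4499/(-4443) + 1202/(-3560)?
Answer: 5337977/7908540 ≈ 0.67496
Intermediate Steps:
-4499/(-4443) + 1202/(-3560) = -4499*(-1/4443) + 1202*(-1/3560) = 4499/4443 - 601/1780 = 5337977/7908540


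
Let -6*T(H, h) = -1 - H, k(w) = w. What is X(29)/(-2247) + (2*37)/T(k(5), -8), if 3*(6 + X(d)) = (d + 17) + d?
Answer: 166259/2247 ≈ 73.992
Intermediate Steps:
X(d) = -⅓ + 2*d/3 (X(d) = -6 + ((d + 17) + d)/3 = -6 + ((17 + d) + d)/3 = -6 + (17 + 2*d)/3 = -6 + (17/3 + 2*d/3) = -⅓ + 2*d/3)
T(H, h) = ⅙ + H/6 (T(H, h) = -(-1 - H)/6 = ⅙ + H/6)
X(29)/(-2247) + (2*37)/T(k(5), -8) = (-⅓ + (⅔)*29)/(-2247) + (2*37)/(⅙ + (⅙)*5) = (-⅓ + 58/3)*(-1/2247) + 74/(⅙ + ⅚) = 19*(-1/2247) + 74/1 = -19/2247 + 74*1 = -19/2247 + 74 = 166259/2247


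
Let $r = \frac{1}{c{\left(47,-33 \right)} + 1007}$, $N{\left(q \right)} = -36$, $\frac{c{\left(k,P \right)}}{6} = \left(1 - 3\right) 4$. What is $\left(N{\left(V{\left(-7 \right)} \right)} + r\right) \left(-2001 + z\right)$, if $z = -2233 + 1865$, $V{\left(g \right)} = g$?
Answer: $\frac{81784987}{959} \approx 85282.0$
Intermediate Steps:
$z = -368$
$c{\left(k,P \right)} = -48$ ($c{\left(k,P \right)} = 6 \left(1 - 3\right) 4 = 6 \left(\left(-2\right) 4\right) = 6 \left(-8\right) = -48$)
$r = \frac{1}{959}$ ($r = \frac{1}{-48 + 1007} = \frac{1}{959} \approx 0.0010428$)
$\left(N{\left(V{\left(-7 \right)} \right)} + r\right) \left(-2001 + z\right) = \left(-36 + \frac{1}{959}\right) \left(-2001 - 368\right) = \left(- \frac{34523}{959}\right) \left(-2369\right) = \frac{81784987}{959}$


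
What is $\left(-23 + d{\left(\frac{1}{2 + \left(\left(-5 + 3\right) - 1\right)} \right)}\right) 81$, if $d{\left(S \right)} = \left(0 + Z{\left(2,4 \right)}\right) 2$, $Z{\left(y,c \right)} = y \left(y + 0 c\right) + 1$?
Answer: $-1053$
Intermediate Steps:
$Z{\left(y,c \right)} = 1 + y^{2}$ ($Z{\left(y,c \right)} = y \left(y + 0\right) + 1 = y y + 1 = y^{2} + 1 = 1 + y^{2}$)
$d{\left(S \right)} = 10$ ($d{\left(S \right)} = \left(0 + \left(1 + 2^{2}\right)\right) 2 = \left(0 + \left(1 + 4\right)\right) 2 = \left(0 + 5\right) 2 = 5 \cdot 2 = 10$)
$\left(-23 + d{\left(\frac{1}{2 + \left(\left(-5 + 3\right) - 1\right)} \right)}\right) 81 = \left(-23 + 10\right) 81 = \left(-13\right) 81 = -1053$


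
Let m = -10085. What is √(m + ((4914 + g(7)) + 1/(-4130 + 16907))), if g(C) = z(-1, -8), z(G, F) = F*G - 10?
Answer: 2*I*√211125295335/12777 ≈ 71.924*I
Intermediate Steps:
z(G, F) = -10 + F*G
g(C) = -2 (g(C) = -10 - 8*(-1) = -10 + 8 = -2)
√(m + ((4914 + g(7)) + 1/(-4130 + 16907))) = √(-10085 + ((4914 - 2) + 1/(-4130 + 16907))) = √(-10085 + (4912 + 1/12777)) = √(-10085 + 62760625/12777) = √(-66095420/12777) = 2*I*√211125295335/12777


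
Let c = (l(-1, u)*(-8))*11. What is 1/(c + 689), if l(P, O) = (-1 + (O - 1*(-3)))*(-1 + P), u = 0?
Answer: 1/1041 ≈ 0.00096061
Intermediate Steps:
l(P, O) = (-1 + P)*(2 + O) (l(P, O) = (-1 + (O + 3))*(-1 + P) = (-1 + (3 + O))*(-1 + P) = (2 + O)*(-1 + P) = (-1 + P)*(2 + O))
c = 352 (c = ((-2 - 1*0 + 2*(-1) + 0*(-1))*(-8))*11 = ((-2 + 0 - 2 + 0)*(-8))*11 = -4*(-8)*11 = 32*11 = 352)
1/(c + 689) = 1/(352 + 689) = 1/1041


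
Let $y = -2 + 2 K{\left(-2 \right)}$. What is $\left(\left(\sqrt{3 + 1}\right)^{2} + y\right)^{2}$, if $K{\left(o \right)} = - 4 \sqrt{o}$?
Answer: $-124 - 32 i \sqrt{2} \approx -124.0 - 45.255 i$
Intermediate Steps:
$y = -2 - 8 i \sqrt{2}$ ($y = -2 + 2 \left(- 4 \sqrt{-2}\right) = -2 + 2 \left(- 4 i \sqrt{2}\right) = -2 - 8 i \sqrt{2} \approx -2.0 - 11.314 i$)
$\left(\left(\sqrt{3 + 1}\right)^{2} + y\right)^{2} = \left(\left(\sqrt{3 + 1}\right)^{2} - \left(2 + 8 i \sqrt{2}\right)\right)^{2} = \left(\left(\sqrt{4}\right)^{2} - \left(2 + 8 i \sqrt{2}\right)\right)^{2} = \left(2^{2} - \left(2 + 8 i \sqrt{2}\right)\right)^{2} = \left(4 - \left(2 + 8 i \sqrt{2}\right)\right)^{2} = \left(2 - 8 i \sqrt{2}\right)^{2}$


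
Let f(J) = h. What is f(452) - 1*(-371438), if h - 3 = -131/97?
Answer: 36029646/97 ≈ 3.7144e+5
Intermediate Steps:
h = 160/97 (h = 3 - 131/97 = 160/97 ≈ 1.6495)
f(J) = 160/97
f(452) - 1*(-371438) = 160/97 - 1*(-371438) = 160/97 + 371438 = 36029646/97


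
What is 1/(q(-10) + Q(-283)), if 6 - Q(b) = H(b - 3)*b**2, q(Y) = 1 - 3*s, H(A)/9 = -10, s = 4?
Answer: 1/7208005 ≈ 1.3873e-7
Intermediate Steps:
H(A) = -90 (H(A) = 9*(-10) = -90)
q(Y) = -11 (q(Y) = 1 - 3*4 = 1 - 12 = -11)
Q(b) = 6 + 90*b**2 (Q(b) = 6 - (-90)*b**2 = 6 + 90*b**2)
1/(q(-10) + Q(-283)) = 1/(-11 + (6 + 90*(-283)**2)) = 1/(-11 + (6 + 90*80089)) = 1/(-11 + (6 + 7208010)) = 1/(-11 + 7208016) = 1/7208005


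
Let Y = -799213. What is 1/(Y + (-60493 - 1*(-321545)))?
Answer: -1/538161 ≈ -1.8582e-6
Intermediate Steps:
1/(Y + (-60493 - 1*(-321545))) = 1/(-799213 + (-60493 - 1*(-321545))) = 1/(-799213 + (-60493 + 321545)) = 1/(-799213 + 261052) = 1/(-538161) = -1/538161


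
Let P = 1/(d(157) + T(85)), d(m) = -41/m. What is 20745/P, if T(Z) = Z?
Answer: 275991480/157 ≈ 1.7579e+6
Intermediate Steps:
P = 157/13304 (P = 1/(-41/157 + 85) = 1/(13304/157) = 157/13304 ≈ 0.011801)
20745/P = 20745/(157/13304) = 20745*(13304/157) = 275991480/157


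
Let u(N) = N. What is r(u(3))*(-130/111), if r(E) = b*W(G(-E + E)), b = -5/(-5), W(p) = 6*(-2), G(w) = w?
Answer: 520/37 ≈ 14.054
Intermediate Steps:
W(p) = -12
b = 1 (b = -5*(-⅕) = 1)
r(E) = -12 (r(E) = 1*(-12) = -12)
r(u(3))*(-130/111) = -(-1560)/111 = -12*(-130/111) = 520/37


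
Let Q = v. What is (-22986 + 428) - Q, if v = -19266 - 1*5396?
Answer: 2104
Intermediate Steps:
v = -24662 (v = -19266 - 5396 = -24662)
Q = -24662
(-22986 + 428) - Q = (-22986 + 428) - 1*(-24662) = -22558 + 24662 = 2104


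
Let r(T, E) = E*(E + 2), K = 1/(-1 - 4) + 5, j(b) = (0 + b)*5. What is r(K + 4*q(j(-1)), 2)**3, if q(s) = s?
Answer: 512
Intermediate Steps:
j(b) = 5*b (j(b) = b*5 = 5*b)
K = 24/5 (K = 1/(-5) + 5 = -1/5 + 5 = 24/5 ≈ 4.8000)
r(T, E) = E*(2 + E)
r(K + 4*q(j(-1)), 2)**3 = (2*(2 + 2))**3 = (2*4)**3 = 8**3 = 512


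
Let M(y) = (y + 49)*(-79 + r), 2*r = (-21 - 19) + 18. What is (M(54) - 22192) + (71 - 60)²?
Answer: -31341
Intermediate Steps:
r = -11 (r = ((-21 - 19) + 18)/2 = (-40 + 18)/2 = (½)*(-22) = -11)
M(y) = -4410 - 90*y (M(y) = (y + 49)*(-79 - 11) = (49 + y)*(-90) = -4410 - 90*y)
(M(54) - 22192) + (71 - 60)² = ((-4410 - 90*54) - 22192) + (71 - 60)² = ((-4410 - 4860) - 22192) + 11² = (-9270 - 22192) + 121 = -31462 + 121 = -31341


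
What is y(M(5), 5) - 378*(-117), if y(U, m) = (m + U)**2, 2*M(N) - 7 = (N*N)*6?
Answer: 204793/4 ≈ 51198.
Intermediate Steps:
M(N) = 7/2 + 3*N**2 (M(N) = 7/2 + ((N*N)*6)/2 = 7/2 + (N**2*6)/2 = 7/2 + (6*N**2)/2 = 7/2 + 3*N**2)
y(U, m) = (U + m)**2
y(M(5), 5) - 378*(-117) = ((7/2 + 3*5**2) + 5)**2 - 378*(-117) = ((7/2 + 3*25) + 5)**2 + 44226 = ((7/2 + 75) + 5)**2 + 44226 = (157/2 + 5)**2 + 44226 = (167/2)**2 + 44226 = 27889/4 + 44226 = 204793/4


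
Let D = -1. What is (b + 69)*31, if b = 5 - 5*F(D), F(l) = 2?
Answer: 1984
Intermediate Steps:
b = -5 (b = 5 - 5*2 = 5 - 10 = -5)
(b + 69)*31 = (-5 + 69)*31 = 64*31 = 1984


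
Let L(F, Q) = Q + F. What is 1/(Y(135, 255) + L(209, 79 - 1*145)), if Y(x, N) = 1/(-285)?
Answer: 285/40754 ≈ 0.0069932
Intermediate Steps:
Y(x, N) = -1/285
L(F, Q) = F + Q
1/(Y(135, 255) + L(209, 79 - 1*145)) = 1/(-1/285 + (209 + (79 - 1*145))) = 1/(-1/285 + (209 + (79 - 145))) = 1/(-1/285 + (209 - 66)) = 1/(-1/285 + 143) = 1/(40754/285) = 285/40754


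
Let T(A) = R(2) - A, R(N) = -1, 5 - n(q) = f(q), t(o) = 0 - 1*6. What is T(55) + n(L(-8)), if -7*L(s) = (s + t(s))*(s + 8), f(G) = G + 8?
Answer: -59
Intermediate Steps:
t(o) = -6 (t(o) = 0 - 6 = -6)
f(G) = 8 + G
L(s) = -(-6 + s)*(8 + s)/7 (L(s) = -(s - 6)*(s + 8)/7 = -(-6 + s)*(8 + s)/7)
n(q) = -3 - q (n(q) = 5 - (8 + q) = 5 + (-8 - q) = -3 - q)
T(A) = -1 - A
T(55) + n(L(-8)) = (-1 - 1*55) + (-3 - (48/7 - 2/7*(-8) - ⅐*(-8)²)) = (-1 - 55) + (-3 - (48/7 + 16/7 - ⅐*64)) = -56 + (-3 - (48/7 + 16/7 - 64/7)) = -56 + (-3 - 1*0) = -56 + (-3 + 0) = -56 - 3 = -59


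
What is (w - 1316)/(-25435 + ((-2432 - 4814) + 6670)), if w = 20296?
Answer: -18980/26011 ≈ -0.72969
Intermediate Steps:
(w - 1316)/(-25435 + ((-2432 - 4814) + 6670)) = (20296 - 1316)/(-25435 + ((-2432 - 4814) + 6670)) = 18980/(-25435 + (-7246 + 6670)) = 18980/(-25435 - 576) = 18980/(-26011) = 18980*(-1/26011) = -18980/26011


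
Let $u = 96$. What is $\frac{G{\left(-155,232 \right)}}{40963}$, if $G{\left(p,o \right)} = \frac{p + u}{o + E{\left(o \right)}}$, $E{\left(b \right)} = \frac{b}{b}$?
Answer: $- \frac{59}{9544379} \approx -6.1816 \cdot 10^{-6}$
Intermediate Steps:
$E{\left(b \right)} = 1$
$G{\left(p,o \right)} = \frac{96 + p}{1 + o}$ ($G{\left(p,o \right)} = \frac{p + 96}{o + 1} = \frac{96 + p}{1 + o}$)
$\frac{G{\left(-155,232 \right)}}{40963} = \frac{\frac{1}{1 + 232} \left(96 - 155\right)}{40963} = \frac{1}{233} \left(-59\right) \frac{1}{40963} = \left(- \frac{59}{233}\right) \frac{1}{40963} = - \frac{59}{9544379}$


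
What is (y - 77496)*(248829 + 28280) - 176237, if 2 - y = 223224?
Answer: -83331840499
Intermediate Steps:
y = -223222 (y = 2 - 1*223224 = 2 - 223224 = -223222)
(y - 77496)*(248829 + 28280) - 176237 = (-223222 - 77496)*(248829 + 28280) - 176237 = -300718*277109 - 176237 = -83331664262 - 176237 = -83331840499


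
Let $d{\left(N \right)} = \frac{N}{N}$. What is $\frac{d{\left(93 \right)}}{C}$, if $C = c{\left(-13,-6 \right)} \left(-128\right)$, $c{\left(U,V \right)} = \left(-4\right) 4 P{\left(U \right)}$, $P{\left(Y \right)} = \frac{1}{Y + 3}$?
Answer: $- \frac{5}{1024} \approx -0.0048828$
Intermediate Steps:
$P{\left(Y \right)} = \frac{1}{3 + Y}$
$d{\left(N \right)} = 1$
$c{\left(U,V \right)} = - \frac{16}{3 + U}$ ($c{\left(U,V \right)} = \frac{\left(-4\right) 4}{3 + U} = - \frac{16}{3 + U}$)
$C = - \frac{1024}{5}$ ($C = - \frac{16}{3 - 13} \left(-128\right) = - \frac{16}{-10} \left(-128\right) = \left(-16\right) \left(- \frac{1}{10}\right) \left(-128\right) = \frac{8}{5} \left(-128\right) = - \frac{1024}{5} \approx -204.8$)
$\frac{d{\left(93 \right)}}{C} = 1 \frac{1}{- \frac{1024}{5}} = 1 \left(- \frac{5}{1024}\right) = - \frac{5}{1024}$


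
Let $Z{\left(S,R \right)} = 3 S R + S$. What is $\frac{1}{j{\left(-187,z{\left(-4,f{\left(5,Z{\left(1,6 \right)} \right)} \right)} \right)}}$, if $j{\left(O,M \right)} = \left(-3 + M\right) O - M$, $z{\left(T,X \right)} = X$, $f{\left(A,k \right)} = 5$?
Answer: $- \frac{1}{379} \approx -0.0026385$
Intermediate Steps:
$Z{\left(S,R \right)} = S + 3 R S$ ($Z{\left(S,R \right)} = 3 R S + S = S + 3 R S$)
$j{\left(O,M \right)} = - M + O \left(-3 + M\right)$ ($j{\left(O,M \right)} = O \left(-3 + M\right) - M = - M + O \left(-3 + M\right)$)
$\frac{1}{j{\left(-187,z{\left(-4,f{\left(5,Z{\left(1,6 \right)} \right)} \right)} \right)}} = \frac{1}{\left(-1\right) 5 - -561 + 5 \left(-187\right)} = \frac{1}{-5 + 561 - 935} = \frac{1}{-379} = - \frac{1}{379}$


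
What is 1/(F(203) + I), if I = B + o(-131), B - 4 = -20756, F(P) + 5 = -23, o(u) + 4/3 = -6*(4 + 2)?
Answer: -3/62452 ≈ -4.8037e-5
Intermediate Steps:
o(u) = -112/3 (o(u) = -4/3 - 6*(4 + 2) = -4/3 - 6*6 = -4/3 - 36 = -112/3)
F(P) = -28 (F(P) = -5 - 23 = -28)
B = -20752 (B = 4 - 20756 = -20752)
I = -62368/3 (I = -20752 - 112/3 = -62368/3 ≈ -20789.)
1/(F(203) + I) = 1/(-28 - 62368/3) = 1/(-62452/3) = -3/62452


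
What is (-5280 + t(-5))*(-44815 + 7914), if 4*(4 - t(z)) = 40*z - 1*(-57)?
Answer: 773481861/4 ≈ 1.9337e+8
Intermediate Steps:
t(z) = -41/4 - 10*z (t(z) = 4 - (40*z - 1*(-57))/4 = 4 - (40*z + 57)/4 = 4 - (57 + 40*z)/4 = 4 + (-57/4 - 10*z) = -41/4 - 10*z)
(-5280 + t(-5))*(-44815 + 7914) = (-5280 + (-41/4 - 10*(-5)))*(-44815 + 7914) = (-5280 + (-41/4 + 50))*(-36901) = (-5280 + 159/4)*(-36901) = -20961/4*(-36901) = 773481861/4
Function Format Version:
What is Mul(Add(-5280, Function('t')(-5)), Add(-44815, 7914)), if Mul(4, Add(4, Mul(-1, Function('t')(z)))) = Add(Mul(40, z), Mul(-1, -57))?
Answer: Rational(773481861, 4) ≈ 1.9337e+8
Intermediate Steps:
Function('t')(z) = Add(Rational(-41, 4), Mul(-10, z)) (Function('t')(z) = Add(4, Mul(Rational(-1, 4), Add(Mul(40, z), Mul(-1, -57)))) = Add(4, Mul(Rational(-1, 4), Add(Mul(40, z), 57))) = Add(4, Mul(Rational(-1, 4), Add(57, Mul(40, z)))) = Add(4, Add(Rational(-57, 4), Mul(-10, z))) = Add(Rational(-41, 4), Mul(-10, z)))
Mul(Add(-5280, Function('t')(-5)), Add(-44815, 7914)) = Mul(Add(-5280, Add(Rational(-41, 4), Mul(-10, -5))), Add(-44815, 7914)) = Mul(Add(-5280, Add(Rational(-41, 4), 50)), -36901) = Mul(Add(-5280, Rational(159, 4)), -36901) = Mul(Rational(-20961, 4), -36901) = Rational(773481861, 4)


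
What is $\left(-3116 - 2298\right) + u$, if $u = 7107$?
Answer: $1693$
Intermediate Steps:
$\left(-3116 - 2298\right) + u = \left(-3116 - 2298\right) + 7107 = -5414 + 7107 = 1693$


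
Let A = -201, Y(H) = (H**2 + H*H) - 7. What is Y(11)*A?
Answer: -47235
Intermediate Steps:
Y(H) = -7 + 2*H**2 (Y(H) = (H**2 + H**2) - 7 = 2*H**2 - 7 = -7 + 2*H**2)
Y(11)*A = (-7 + 2*11**2)*(-201) = (-7 + 2*121)*(-201) = (-7 + 242)*(-201) = 235*(-201) = -47235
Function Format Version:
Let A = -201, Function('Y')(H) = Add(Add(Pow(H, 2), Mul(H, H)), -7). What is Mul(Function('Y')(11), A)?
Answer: -47235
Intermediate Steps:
Function('Y')(H) = Add(-7, Mul(2, Pow(H, 2))) (Function('Y')(H) = Add(Add(Pow(H, 2), Pow(H, 2)), -7) = Add(Mul(2, Pow(H, 2)), -7) = Add(-7, Mul(2, Pow(H, 2))))
Mul(Function('Y')(11), A) = Mul(Add(-7, Mul(2, Pow(11, 2))), -201) = Mul(Add(-7, Mul(2, 121)), -201) = Mul(Add(-7, 242), -201) = Mul(235, -201) = -47235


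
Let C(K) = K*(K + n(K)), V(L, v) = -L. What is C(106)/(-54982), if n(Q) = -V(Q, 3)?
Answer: -11236/27491 ≈ -0.40872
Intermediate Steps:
n(Q) = Q (n(Q) = -(-1)*Q = Q)
C(K) = 2*K² (C(K) = K*(K + K) = K*(2*K) = 2*K²)
C(106)/(-54982) = (2*106²)/(-54982) = (2*11236)*(-1/54982) = 22472*(-1/54982) = -11236/27491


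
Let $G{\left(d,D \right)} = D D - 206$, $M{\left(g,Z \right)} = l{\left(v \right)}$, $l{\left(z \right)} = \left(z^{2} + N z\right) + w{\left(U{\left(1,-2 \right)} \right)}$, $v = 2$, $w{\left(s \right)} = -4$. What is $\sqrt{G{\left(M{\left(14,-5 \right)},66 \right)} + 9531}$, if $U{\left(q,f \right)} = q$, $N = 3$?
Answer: $\sqrt{13681} \approx 116.97$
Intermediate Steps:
$l{\left(z \right)} = -4 + z^{2} + 3 z$ ($l{\left(z \right)} = \left(z^{2} + 3 z\right) - 4 = -4 + z^{2} + 3 z$)
$M{\left(g,Z \right)} = 6$ ($M{\left(g,Z \right)} = -4 + 2^{2} + 3 \cdot 2 = -4 + 4 + 6 = 6$)
$G{\left(d,D \right)} = -206 + D^{2}$ ($G{\left(d,D \right)} = D^{2} - 206 = -206 + D^{2}$)
$\sqrt{G{\left(M{\left(14,-5 \right)},66 \right)} + 9531} = \sqrt{\left(-206 + 66^{2}\right) + 9531} = \sqrt{\left(-206 + 4356\right) + 9531} = \sqrt{4150 + 9531} = \sqrt{13681}$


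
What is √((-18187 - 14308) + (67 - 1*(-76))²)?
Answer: I*√12046 ≈ 109.75*I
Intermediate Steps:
√((-18187 - 14308) + (67 - 1*(-76))²) = √(-32495 + (67 + 76)²) = √(-32495 + 143²) = √(-32495 + 20449) = √(-12046) = I*√12046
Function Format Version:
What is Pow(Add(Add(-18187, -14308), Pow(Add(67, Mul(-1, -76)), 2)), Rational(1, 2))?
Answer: Mul(I, Pow(12046, Rational(1, 2))) ≈ Mul(109.75, I)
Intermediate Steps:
Pow(Add(Add(-18187, -14308), Pow(Add(67, Mul(-1, -76)), 2)), Rational(1, 2)) = Pow(Add(-32495, Pow(Add(67, 76), 2)), Rational(1, 2)) = Pow(Add(-32495, Pow(143, 2)), Rational(1, 2)) = Pow(Add(-32495, 20449), Rational(1, 2)) = Pow(-12046, Rational(1, 2)) = Mul(I, Pow(12046, Rational(1, 2)))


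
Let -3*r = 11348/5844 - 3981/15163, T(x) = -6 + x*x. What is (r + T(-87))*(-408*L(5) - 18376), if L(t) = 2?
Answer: -9645812074787704/66459429 ≈ -1.4514e+8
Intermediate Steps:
T(x) = -6 + x**2
r = -37201190/66459429 (r = -(11348/5844 - 3981/15163)/3 = -(11348*(1/5844) - 3981*1/15163)/3 = -(2837/1461 - 3981/15163)/3 = -1/3*37201190/22153143 = -37201190/66459429 ≈ -0.55976)
(r + T(-87))*(-408*L(5) - 18376) = (-37201190/66459429 + (-6 + (-87)**2))*(-408*2 - 18376) = (-37201190/66459429 + (-6 + 7569))*(-816 - 18376) = (-37201190/66459429 + 7563)*(-19192) = (502595460337/66459429)*(-19192) = -9645812074787704/66459429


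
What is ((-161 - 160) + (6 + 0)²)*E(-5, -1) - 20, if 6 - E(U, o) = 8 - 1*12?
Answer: -2870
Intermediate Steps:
E(U, o) = 10 (E(U, o) = 6 - (8 - 1*12) = 6 - (8 - 12) = 6 - 1*(-4) = 6 + 4 = 10)
((-161 - 160) + (6 + 0)²)*E(-5, -1) - 20 = ((-161 - 160) + (6 + 0)²)*10 - 20 = (-321 + 6²)*10 - 20 = (-321 + 36)*10 - 20 = -285*10 - 20 = -2850 - 20 = -2870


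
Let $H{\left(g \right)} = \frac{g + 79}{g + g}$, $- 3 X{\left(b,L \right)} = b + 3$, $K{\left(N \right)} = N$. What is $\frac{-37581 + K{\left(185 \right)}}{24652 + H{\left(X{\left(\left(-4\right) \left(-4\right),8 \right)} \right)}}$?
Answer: $- \frac{710524}{468279} \approx -1.5173$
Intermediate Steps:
$X{\left(b,L \right)} = -1 - \frac{b}{3}$ ($X{\left(b,L \right)} = - \frac{b + 3}{3} = - \frac{3 + b}{3} = -1 - \frac{b}{3}$)
$H{\left(g \right)} = \frac{79 + g}{2 g}$
$\frac{-37581 + K{\left(185 \right)}}{24652 + H{\left(X{\left(\left(-4\right) \left(-4\right),8 \right)} \right)}} = \frac{-37581 + 185}{24652 + \frac{79 - \left(1 + \frac{\left(-4\right) \left(-4\right)}{3}\right)}{2 \left(-1 - \frac{\left(-4\right) \left(-4\right)}{3}\right)}} = - \frac{37396}{24652 + \frac{79 - \frac{19}{3}}{2 \left(-1 - \frac{16}{3}\right)}} = - \frac{37396}{24652 + \frac{79 - \frac{19}{3}}{2 \left(- \frac{19}{3}\right)}} = - \frac{37396}{24652 + \frac{1}{2} \left(- \frac{3}{19}\right) \frac{218}{3}} = - \frac{37396}{24652 - \frac{109}{19}} = - \frac{37396}{\frac{468279}{19}} = \left(-37396\right) \frac{19}{468279} = - \frac{710524}{468279}$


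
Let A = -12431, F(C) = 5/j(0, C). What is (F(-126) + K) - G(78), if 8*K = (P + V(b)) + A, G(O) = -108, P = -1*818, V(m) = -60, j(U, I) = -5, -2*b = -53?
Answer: -12453/8 ≈ -1556.6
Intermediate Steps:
b = 53/2 (b = -½*(-53) = 53/2 ≈ 26.500)
F(C) = -1 (F(C) = 5/(-5) = 5*(-⅕) = -1)
P = -818
K = -13309/8 (K = ((-818 - 60) - 12431)/8 = (-878 - 12431)/8 = (⅛)*(-13309) = -13309/8 ≈ -1663.6)
(F(-126) + K) - G(78) = (-1 - 13309/8) - 1*(-108) = -13317/8 + 108 = -12453/8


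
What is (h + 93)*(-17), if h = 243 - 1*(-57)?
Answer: -6681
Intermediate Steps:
h = 300 (h = 243 + 57 = 300)
(h + 93)*(-17) = (300 + 93)*(-17) = 393*(-17) = -6681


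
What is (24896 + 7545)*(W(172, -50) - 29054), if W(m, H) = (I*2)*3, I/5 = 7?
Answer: -935728204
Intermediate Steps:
I = 35 (I = 5*7 = 35)
W(m, H) = 210 (W(m, H) = (35*2)*3 = 70*3 = 210)
(24896 + 7545)*(W(172, -50) - 29054) = (24896 + 7545)*(210 - 29054) = 32441*(-28844) = -935728204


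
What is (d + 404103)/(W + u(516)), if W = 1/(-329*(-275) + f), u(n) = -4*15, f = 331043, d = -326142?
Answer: -32861964798/25291079 ≈ -1299.3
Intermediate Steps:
u(n) = -60
W = 1/421518 (W = 1/(-329*(-275) + 331043) = 1/(90475 + 331043) = 1/421518 ≈ 2.3724e-6)
(d + 404103)/(W + u(516)) = (-326142 + 404103)/(1/421518 - 60) = 77961/(-25291079/421518) = 77961*(-421518/25291079) = -32861964798/25291079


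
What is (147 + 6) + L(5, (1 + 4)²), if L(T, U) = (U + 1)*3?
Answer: 231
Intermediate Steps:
L(T, U) = 3 + 3*U (L(T, U) = (1 + U)*3 = 3 + 3*U)
(147 + 6) + L(5, (1 + 4)²) = (147 + 6) + (3 + 3*(1 + 4)²) = 153 + (3 + 3*5²) = 153 + (3 + 3*25) = 153 + (3 + 75) = 153 + 78 = 231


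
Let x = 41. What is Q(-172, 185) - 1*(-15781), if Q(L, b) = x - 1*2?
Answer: 15820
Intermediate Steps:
Q(L, b) = 39 (Q(L, b) = 41 - 1*2 = 41 - 2 = 39)
Q(-172, 185) - 1*(-15781) = 39 - 1*(-15781) = 39 + 15781 = 15820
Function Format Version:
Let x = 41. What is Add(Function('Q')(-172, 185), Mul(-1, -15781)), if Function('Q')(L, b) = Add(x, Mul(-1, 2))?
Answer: 15820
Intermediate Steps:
Function('Q')(L, b) = 39 (Function('Q')(L, b) = Add(41, Mul(-1, 2)) = Add(41, -2) = 39)
Add(Function('Q')(-172, 185), Mul(-1, -15781)) = Add(39, Mul(-1, -15781)) = Add(39, 15781) = 15820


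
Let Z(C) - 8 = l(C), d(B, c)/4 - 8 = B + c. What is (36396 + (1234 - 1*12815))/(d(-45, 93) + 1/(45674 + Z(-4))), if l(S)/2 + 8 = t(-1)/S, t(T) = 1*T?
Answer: 2266428395/20458594 ≈ 110.78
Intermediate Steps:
t(T) = T
l(S) = -16 - 2/S (l(S) = -16 + 2*(-1/S) = -16 - 2/S)
d(B, c) = 32 + 4*B + 4*c (d(B, c) = 32 + 4*(B + c) = 32 + (4*B + 4*c) = 32 + 4*B + 4*c)
Z(C) = -8 - 2/C (Z(C) = 8 + (-16 - 2/C) = -8 - 2/C)
(36396 + (1234 - 1*12815))/(d(-45, 93) + 1/(45674 + Z(-4))) = (36396 + (1234 - 1*12815))/((32 + 4*(-45) + 4*93) + 1/(45674 + (-8 - 2/(-4)))) = (36396 + (1234 - 12815))/((32 - 180 + 372) + 1/(45674 + (-8 - 2*(-1/4)))) = (36396 - 11581)/(224 + 1/(45674 + (-8 + 1/2))) = 24815/(224 + 1/(45674 - 15/2)) = 24815/(224 + 1/(91333/2)) = 24815/(224 + 2/91333) = 24815/(20458594/91333) = 24815*(91333/20458594) = 2266428395/20458594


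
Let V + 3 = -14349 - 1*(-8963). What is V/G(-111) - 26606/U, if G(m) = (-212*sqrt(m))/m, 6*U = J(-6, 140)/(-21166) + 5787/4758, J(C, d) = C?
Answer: -893144157256/6806455 + 5389*I*sqrt(111)/212 ≈ -1.3122e+5 + 267.81*I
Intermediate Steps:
V = -5389 (V = -3 + (-14349 - 1*(-8963)) = -3 + (-14349 + 8963) = -3 - 5386 = -5389)
U = 6806455/33569276 (U = (-6/(-21166) + 5787/4758)/6 = (-6*(-1/21166) + 5787*(1/4758))/6 = (3/10583 + 1929/1586)/6 = (1/6)*(20419365/16784638) = 6806455/33569276 ≈ 0.20276)
G(m) = -212/sqrt(m)
V/G(-111) - 26606/U = -5389*(-I*sqrt(111)/212) - 26606/6806455/33569276 = -5389*(-I*sqrt(111)/212) - 26606*33569276/6806455 = -5389*(-I*sqrt(111)/212) - 893144157256/6806455 = -(-5389)*I*sqrt(111)/212 - 893144157256/6806455 = 5389*I*sqrt(111)/212 - 893144157256/6806455 = -893144157256/6806455 + 5389*I*sqrt(111)/212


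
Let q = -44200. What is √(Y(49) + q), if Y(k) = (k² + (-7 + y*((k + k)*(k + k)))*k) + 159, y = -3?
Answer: I*√1453771 ≈ 1205.7*I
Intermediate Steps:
Y(k) = 159 + k² + k*(-7 - 12*k²) (Y(k) = (k² + (-7 - 3*(k + k)*(k + k))*k) + 159 = (k² + (-7 - 3*2*k*2*k)*k) + 159 = (k² + (-7 - 12*k²)*k) + 159 = (k² + k*(-7 - 12*k²)) + 159 = 159 + k² + k*(-7 - 12*k²))
√(Y(49) + q) = √((159 + 49² - 12*49³ - 7*49) - 44200) = √((159 + 2401 - 12*117649 - 343) - 44200) = √((159 + 2401 - 1411788 - 343) - 44200) = √(-1409571 - 44200) = √(-1453771) = I*√1453771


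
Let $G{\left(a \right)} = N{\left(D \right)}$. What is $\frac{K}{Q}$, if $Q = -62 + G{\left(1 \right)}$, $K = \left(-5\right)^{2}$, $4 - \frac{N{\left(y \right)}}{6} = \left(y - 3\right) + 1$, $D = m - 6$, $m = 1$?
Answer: $\frac{25}{4} \approx 6.25$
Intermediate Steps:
$D = -5$ ($D = 1 - 6 = -5$)
$N{\left(y \right)} = 36 - 6 y$ ($N{\left(y \right)} = 24 - 6 \left(\left(y - 3\right) + 1\right) = 24 - 6 \left(\left(-3 + y\right) + 1\right) = 24 - 6 \left(-2 + y\right) = 24 - \left(-12 + 6 y\right) = 36 - 6 y$)
$G{\left(a \right)} = 66$ ($G{\left(a \right)} = 36 - -30 = 36 + 30 = 66$)
$K = 25$
$Q = 4$ ($Q = -62 + 66 = 4$)
$\frac{K}{Q} = \frac{25}{4}$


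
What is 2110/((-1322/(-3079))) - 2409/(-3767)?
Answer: 12238107964/2489987 ≈ 4914.9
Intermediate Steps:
2110/((-1322/(-3079))) - 2409/(-3767) = 2110/((-1322*(-1/3079))) - 2409*(-1/3767) = 2110/(1322/3079) + 2409/3767 = 2110*(3079/1322) + 2409/3767 = 3248345/661 + 2409/3767 = 12238107964/2489987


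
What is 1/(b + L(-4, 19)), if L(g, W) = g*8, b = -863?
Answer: -1/895 ≈ -0.0011173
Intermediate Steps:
L(g, W) = 8*g
1/(b + L(-4, 19)) = 1/(-863 + 8*(-4)) = 1/(-863 - 32) = 1/(-895) = -1/895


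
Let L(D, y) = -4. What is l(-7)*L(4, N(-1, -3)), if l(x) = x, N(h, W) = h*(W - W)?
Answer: 28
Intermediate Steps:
N(h, W) = 0 (N(h, W) = h*0 = 0)
l(-7)*L(4, N(-1, -3)) = -7*(-4) = 28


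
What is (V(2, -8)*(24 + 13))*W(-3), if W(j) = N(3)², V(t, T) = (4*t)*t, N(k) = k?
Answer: 5328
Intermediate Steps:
V(t, T) = 4*t²
W(j) = 9 (W(j) = 3² = 9)
(V(2, -8)*(24 + 13))*W(-3) = ((4*2²)*(24 + 13))*9 = ((4*4)*37)*9 = (16*37)*9 = 592*9 = 5328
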